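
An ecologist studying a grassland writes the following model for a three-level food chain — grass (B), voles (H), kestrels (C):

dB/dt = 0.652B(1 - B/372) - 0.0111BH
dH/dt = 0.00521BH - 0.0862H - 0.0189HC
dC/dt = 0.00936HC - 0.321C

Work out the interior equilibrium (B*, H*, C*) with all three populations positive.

From dC/dt = 0: 0.00936H* = 0.321, so H* = 34.3.
From dB/dt = 0: 0.652(1 - B*/372) = 0.0111·34.3, giving B* = 372·(1 - 0.584) = 155.
From dH/dt = 0: 0.00521·155 - 0.0862 = 0.0189C*, so C* = 0.72/0.0189 = 38.1.

B* ≈ 155, H* ≈ 34.3, C* ≈ 38.1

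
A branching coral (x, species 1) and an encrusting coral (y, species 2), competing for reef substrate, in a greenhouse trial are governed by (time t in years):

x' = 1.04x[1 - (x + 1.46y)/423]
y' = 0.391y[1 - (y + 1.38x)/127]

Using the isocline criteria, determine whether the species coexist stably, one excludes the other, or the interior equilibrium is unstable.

Compare the nullcline intercepts: K1/α12 = 423/1.46 = 290 > K2 = 127; K2/α21 = 127/1.38 = 92 < K1 = 423.
Since the inequalities point opposite ways, species 1 can invade but species 2 cannot.

species 1 excludes species 2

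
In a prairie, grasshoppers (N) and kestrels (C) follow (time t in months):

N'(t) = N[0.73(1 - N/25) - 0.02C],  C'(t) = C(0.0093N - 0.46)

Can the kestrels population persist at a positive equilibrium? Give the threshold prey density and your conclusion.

Threshold N = 49.5; K < 49.5, so no, the predator goes extinct.

The predator equation gives dC/dt > 0 only when N > 0.46/0.0093 = 49.5.
Without the predator, N → K = 25. Since 25 < 49.5, the predator cannot invade.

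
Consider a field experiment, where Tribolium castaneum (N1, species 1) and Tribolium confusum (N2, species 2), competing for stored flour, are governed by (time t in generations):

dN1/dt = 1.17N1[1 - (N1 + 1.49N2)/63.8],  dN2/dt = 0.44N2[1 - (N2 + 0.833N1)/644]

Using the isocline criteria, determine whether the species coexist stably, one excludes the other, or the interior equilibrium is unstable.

species 2 excludes species 1

Compare the nullcline intercepts: K1/α12 = 63.8/1.49 = 42.8 < K2 = 644; K2/α21 = 644/0.833 = 773 > K1 = 63.8.
Since the inequalities point opposite ways, species 2 can invade but species 1 cannot.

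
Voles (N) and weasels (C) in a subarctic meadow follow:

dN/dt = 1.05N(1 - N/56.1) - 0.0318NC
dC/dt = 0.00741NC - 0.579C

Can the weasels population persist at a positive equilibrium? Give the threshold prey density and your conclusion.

Threshold N = 78.1; K < 78.1, so no, the predator goes extinct.

The predator equation gives dC/dt > 0 only when N > 0.579/0.00741 = 78.1.
Without the predator, N → K = 56.1. Since 56.1 < 78.1, the predator cannot invade.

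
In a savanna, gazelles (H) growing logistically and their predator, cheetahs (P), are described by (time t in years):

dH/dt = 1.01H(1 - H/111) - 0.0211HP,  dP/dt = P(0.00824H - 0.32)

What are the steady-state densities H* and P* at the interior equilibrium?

From dP/dt = 0 with P > 0: 0.00824H* = 0.32, so H* = 38.8.
Substitute into dH/dt = 0: 1.01(1 - 38.8/111) = 0.0211P*.
The bracket is 0.65, giving P* = 0.657/0.0211 = 31.1.

H* ≈ 38.8, P* ≈ 31.1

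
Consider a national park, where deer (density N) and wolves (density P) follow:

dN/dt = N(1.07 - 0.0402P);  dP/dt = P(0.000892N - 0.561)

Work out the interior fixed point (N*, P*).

Set dP/dt = 0 with P > 0: 0.000892N - 0.561 = 0, so N* = 0.561/0.000892 = 629.
Set dN/dt = 0 with N > 0: 1.07 - 0.0402P = 0, so P* = 1.07/0.0402 = 26.6.

N* ≈ 629, P* ≈ 26.6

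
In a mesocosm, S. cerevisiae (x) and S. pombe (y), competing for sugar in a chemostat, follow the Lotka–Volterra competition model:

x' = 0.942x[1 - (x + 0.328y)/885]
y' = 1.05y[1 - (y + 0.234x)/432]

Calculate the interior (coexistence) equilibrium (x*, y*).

Setting both brackets to zero gives the nullclines x + 0.328y = 885 and 0.234x + y = 432.
Substituting y = 432 - 0.234x into the first: x(1 - 0.328·0.234) = 885 - 0.328·432.
So x* = 743/0.923 = 805, and then y* = 432 - 0.234·805 = 244.

x* ≈ 805, y* ≈ 244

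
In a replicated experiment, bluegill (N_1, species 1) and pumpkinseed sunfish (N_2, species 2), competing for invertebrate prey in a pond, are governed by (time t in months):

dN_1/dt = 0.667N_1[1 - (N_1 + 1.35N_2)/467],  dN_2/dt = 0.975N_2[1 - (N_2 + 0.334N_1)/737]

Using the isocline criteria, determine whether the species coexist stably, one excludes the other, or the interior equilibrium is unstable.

Compare the nullcline intercepts: K1/α12 = 467/1.35 = 346 < K2 = 737; K2/α21 = 737/0.334 = 2210 > K1 = 467.
Since the inequalities point opposite ways, species 2 can invade but species 1 cannot.

species 2 excludes species 1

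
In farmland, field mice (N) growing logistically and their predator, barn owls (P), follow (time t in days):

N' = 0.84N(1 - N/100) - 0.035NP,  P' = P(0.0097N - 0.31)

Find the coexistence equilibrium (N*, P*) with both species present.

N* ≈ 32, P* ≈ 16.3

From dP/dt = 0 with P > 0: 0.0097N* = 0.31, so N* = 32.
Substitute into dN/dt = 0: 0.84(1 - 32/100) = 0.035P*.
The bracket is 0.68, giving P* = 0.572/0.035 = 16.3.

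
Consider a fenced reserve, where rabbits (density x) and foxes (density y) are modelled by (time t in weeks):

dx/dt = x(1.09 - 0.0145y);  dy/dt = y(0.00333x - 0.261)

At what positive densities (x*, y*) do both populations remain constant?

x* ≈ 78.4, y* ≈ 75.2

Set dy/dt = 0 with y > 0: 0.00333x - 0.261 = 0, so x* = 0.261/0.00333 = 78.4.
Set dx/dt = 0 with x > 0: 1.09 - 0.0145y = 0, so y* = 1.09/0.0145 = 75.2.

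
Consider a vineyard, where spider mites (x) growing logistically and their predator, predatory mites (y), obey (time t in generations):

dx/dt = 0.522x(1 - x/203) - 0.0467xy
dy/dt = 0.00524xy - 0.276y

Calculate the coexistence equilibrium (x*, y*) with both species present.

x* ≈ 52.7, y* ≈ 8.28

From dy/dt = 0 with y > 0: 0.00524x* = 0.276, so x* = 52.7.
Substitute into dx/dt = 0: 0.522(1 - 52.7/203) = 0.0467y*.
The bracket is 0.741, giving y* = 0.387/0.0467 = 8.28.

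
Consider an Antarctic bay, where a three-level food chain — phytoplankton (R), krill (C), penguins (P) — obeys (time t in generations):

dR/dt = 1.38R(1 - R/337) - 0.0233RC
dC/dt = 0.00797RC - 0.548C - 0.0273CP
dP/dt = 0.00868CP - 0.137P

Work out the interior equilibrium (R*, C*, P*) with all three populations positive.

R* ≈ 247, C* ≈ 15.8, P* ≈ 52.1

From dP/dt = 0: 0.00868C* = 0.137, so C* = 15.8.
From dR/dt = 0: 1.38(1 - R*/337) = 0.0233·15.8, giving R* = 337·(1 - 0.266) = 247.
From dC/dt = 0: 0.00797·247 - 0.548 = 0.0273P*, so P* = 1.42/0.0273 = 52.1.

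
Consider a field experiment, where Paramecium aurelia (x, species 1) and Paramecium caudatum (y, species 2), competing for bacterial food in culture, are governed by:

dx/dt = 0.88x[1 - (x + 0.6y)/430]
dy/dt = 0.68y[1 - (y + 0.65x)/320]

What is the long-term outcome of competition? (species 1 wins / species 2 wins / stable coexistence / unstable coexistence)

Compare the nullcline intercepts: K1/α12 = 430/0.6 = 717 > K2 = 320; K2/α21 = 320/0.65 = 492 > K1 = 430.
Since both inequalities hold, each species can invade when rare, so the interior equilibrium is stable.

stable coexistence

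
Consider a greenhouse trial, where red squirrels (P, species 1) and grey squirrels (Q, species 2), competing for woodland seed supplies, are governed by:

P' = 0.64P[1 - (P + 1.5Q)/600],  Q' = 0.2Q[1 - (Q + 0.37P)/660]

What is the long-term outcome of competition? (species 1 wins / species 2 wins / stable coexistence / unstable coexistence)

Compare the nullcline intercepts: K1/α12 = 600/1.5 = 400 < K2 = 660; K2/α21 = 660/0.37 = 1780 > K1 = 600.
Since the inequalities point opposite ways, species 2 can invade but species 1 cannot.

species 2 excludes species 1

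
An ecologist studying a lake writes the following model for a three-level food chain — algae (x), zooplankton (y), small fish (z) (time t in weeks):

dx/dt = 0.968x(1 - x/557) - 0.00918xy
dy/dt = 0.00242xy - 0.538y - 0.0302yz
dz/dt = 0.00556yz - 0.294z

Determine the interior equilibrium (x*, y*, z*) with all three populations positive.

From dz/dt = 0: 0.00556y* = 0.294, so y* = 52.9.
From dx/dt = 0: 0.968(1 - x*/557) = 0.00918·52.9, giving x* = 557·(1 - 0.501) = 278.
From dy/dt = 0: 0.00242·278 - 0.538 = 0.0302z*, so z* = 0.134/0.0302 = 4.44.

x* ≈ 278, y* ≈ 52.9, z* ≈ 4.44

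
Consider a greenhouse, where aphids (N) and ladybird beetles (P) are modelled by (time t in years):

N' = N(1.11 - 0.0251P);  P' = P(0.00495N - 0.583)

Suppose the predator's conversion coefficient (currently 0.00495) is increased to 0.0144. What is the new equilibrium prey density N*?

At the interior fixed point, setting dP/dt = 0 with P > 0 fixes N* = (predator death rate)/(NP coefficient) — independent of the other coefficients.
With the change, N* = 0.583/0.0144 = 40.5; it falls from 118.

N* ≈ 40.5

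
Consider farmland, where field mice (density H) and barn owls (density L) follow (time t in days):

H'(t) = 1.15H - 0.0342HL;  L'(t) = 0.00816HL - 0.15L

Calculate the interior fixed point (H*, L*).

Set dL/dt = 0 with L > 0: 0.00816H - 0.15 = 0, so H* = 0.15/0.00816 = 18.4.
Set dH/dt = 0 with H > 0: 1.15 - 0.0342L = 0, so L* = 1.15/0.0342 = 33.6.

H* ≈ 18.4, L* ≈ 33.6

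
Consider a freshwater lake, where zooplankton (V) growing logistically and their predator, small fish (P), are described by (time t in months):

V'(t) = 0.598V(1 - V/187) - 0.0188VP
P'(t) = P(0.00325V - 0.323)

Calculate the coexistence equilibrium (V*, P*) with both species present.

From dP/dt = 0 with P > 0: 0.00325V* = 0.323, so V* = 99.4.
Substitute into dV/dt = 0: 0.598(1 - 99.4/187) = 0.0188P*.
The bracket is 0.469, giving P* = 0.28/0.0188 = 14.9.

V* ≈ 99.4, P* ≈ 14.9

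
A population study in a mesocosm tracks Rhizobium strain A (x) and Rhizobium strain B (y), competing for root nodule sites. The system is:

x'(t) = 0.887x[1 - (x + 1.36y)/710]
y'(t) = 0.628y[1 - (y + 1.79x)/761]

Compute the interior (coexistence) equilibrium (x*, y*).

x* ≈ 227, y* ≈ 355

Setting both brackets to zero gives the nullclines x + 1.36y = 710 and 1.79x + y = 761.
Substituting y = 761 - 1.79x into the first: x(1 - 1.36·1.79) = 710 - 1.36·761.
So x* = -325/-1.43 = 227, and then y* = 761 - 1.79·227 = 355.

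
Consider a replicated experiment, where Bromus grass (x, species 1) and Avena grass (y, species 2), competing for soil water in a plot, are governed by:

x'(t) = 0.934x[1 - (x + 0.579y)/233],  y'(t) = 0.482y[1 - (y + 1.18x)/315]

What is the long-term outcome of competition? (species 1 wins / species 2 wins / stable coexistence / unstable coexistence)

stable coexistence

Compare the nullcline intercepts: K1/α12 = 233/0.579 = 402 > K2 = 315; K2/α21 = 315/1.18 = 267 > K1 = 233.
Since both inequalities hold, each species can invade when rare, so the interior equilibrium is stable.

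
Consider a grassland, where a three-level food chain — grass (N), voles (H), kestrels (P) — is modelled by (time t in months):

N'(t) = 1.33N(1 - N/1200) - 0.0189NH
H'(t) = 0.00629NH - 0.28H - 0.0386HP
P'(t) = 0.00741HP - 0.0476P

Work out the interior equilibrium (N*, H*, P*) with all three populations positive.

N* ≈ 1090, H* ≈ 6.42, P* ≈ 170

From dP/dt = 0: 0.00741H* = 0.0476, so H* = 6.42.
From dN/dt = 0: 1.33(1 - N*/1200) = 0.0189·6.42, giving N* = 1200·(1 - 0.0913) = 1090.
From dH/dt = 0: 0.00629·1090 - 0.28 = 0.0386P*, so P* = 6.58/0.0386 = 170.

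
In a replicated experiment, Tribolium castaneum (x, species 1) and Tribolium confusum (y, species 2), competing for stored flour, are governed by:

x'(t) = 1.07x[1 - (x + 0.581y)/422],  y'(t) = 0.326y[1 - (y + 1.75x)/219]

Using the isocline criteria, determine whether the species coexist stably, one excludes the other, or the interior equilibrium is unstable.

Compare the nullcline intercepts: K1/α12 = 422/0.581 = 726 > K2 = 219; K2/α21 = 219/1.75 = 125 < K1 = 422.
Since the inequalities point opposite ways, species 1 can invade but species 2 cannot.

species 1 excludes species 2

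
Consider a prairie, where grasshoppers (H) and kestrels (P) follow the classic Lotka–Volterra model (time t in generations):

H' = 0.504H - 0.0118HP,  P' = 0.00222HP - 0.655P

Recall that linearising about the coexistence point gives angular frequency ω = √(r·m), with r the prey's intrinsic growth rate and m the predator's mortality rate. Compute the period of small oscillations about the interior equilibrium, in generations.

Here r = 0.504 and m = 0.655, so r·m = 0.33.
ω = √0.33 = 0.575 per generation, hence T = 2π/ω ≈ 10.9 generations.

T ≈ 10.9 generations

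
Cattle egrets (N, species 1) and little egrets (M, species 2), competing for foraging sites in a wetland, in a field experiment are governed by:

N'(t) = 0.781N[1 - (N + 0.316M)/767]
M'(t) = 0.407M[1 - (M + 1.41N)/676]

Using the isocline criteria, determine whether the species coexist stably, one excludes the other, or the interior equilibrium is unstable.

species 1 excludes species 2

Compare the nullcline intercepts: K1/α12 = 767/0.316 = 2430 > K2 = 676; K2/α21 = 676/1.41 = 479 < K1 = 767.
Since the inequalities point opposite ways, species 1 can invade but species 2 cannot.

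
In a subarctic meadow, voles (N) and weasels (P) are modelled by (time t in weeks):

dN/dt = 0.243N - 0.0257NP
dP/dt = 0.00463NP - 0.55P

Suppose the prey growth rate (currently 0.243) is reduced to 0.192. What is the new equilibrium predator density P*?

P* ≈ 7.47

At the interior fixed point, setting dN/dt = 0 with N > 0 fixes P* = (prey growth rate)/(NP coefficient) — independent of the other coefficients.
With the change, P* = 0.192/0.0257 = 7.47; it falls from 9.46.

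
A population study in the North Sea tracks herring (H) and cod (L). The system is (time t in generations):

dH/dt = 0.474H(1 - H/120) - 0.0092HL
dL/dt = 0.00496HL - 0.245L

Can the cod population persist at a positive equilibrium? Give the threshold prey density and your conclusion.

Threshold H = 49.4; K > 49.4, so yes, the predator persists.

The predator equation gives dL/dt > 0 only when H > 0.245/0.00496 = 49.4.
Without the predator, H → K = 120. Since 120 > 49.4, the predator can invade and persist.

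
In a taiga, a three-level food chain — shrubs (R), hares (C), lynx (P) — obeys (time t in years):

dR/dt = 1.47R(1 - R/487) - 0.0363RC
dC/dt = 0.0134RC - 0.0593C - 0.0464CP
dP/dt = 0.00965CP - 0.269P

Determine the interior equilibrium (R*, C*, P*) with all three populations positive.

From dP/dt = 0: 0.00965C* = 0.269, so C* = 27.9.
From dR/dt = 0: 1.47(1 - R*/487) = 0.0363·27.9, giving R* = 487·(1 - 0.688) = 152.
From dC/dt = 0: 0.0134·152 - 0.0593 = 0.0464P*, so P* = 1.97/0.0464 = 42.6.

R* ≈ 152, C* ≈ 27.9, P* ≈ 42.6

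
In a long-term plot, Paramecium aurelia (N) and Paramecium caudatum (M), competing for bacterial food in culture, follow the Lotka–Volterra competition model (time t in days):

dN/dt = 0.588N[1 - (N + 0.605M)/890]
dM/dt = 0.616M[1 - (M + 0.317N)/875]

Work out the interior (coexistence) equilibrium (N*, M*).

Setting both brackets to zero gives the nullclines N + 0.605M = 890 and 0.317N + M = 875.
Substituting M = 875 - 0.317N into the first: N(1 - 0.605·0.317) = 890 - 0.605·875.
So N* = 361/0.808 = 446, and then M* = 875 - 0.317·446 = 734.

N* ≈ 446, M* ≈ 734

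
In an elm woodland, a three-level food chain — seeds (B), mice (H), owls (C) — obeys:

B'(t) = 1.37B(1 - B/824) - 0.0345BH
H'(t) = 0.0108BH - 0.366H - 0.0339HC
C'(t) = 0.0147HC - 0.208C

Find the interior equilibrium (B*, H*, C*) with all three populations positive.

From dC/dt = 0: 0.0147H* = 0.208, so H* = 14.1.
From dB/dt = 0: 1.37(1 - B*/824) = 0.0345·14.1, giving B* = 824·(1 - 0.356) = 530.
From dH/dt = 0: 0.0108·530 - 0.366 = 0.0339C*, so C* = 5.36/0.0339 = 158.

B* ≈ 530, H* ≈ 14.1, C* ≈ 158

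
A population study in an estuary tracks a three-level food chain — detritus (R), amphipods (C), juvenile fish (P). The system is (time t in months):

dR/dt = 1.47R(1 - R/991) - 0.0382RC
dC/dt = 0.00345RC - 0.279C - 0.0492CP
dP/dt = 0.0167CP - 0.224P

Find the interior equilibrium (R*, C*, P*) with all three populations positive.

From dP/dt = 0: 0.0167C* = 0.224, so C* = 13.4.
From dR/dt = 0: 1.47(1 - R*/991) = 0.0382·13.4, giving R* = 991·(1 - 0.349) = 646.
From dC/dt = 0: 0.00345·646 - 0.279 = 0.0492P*, so P* = 1.95/0.0492 = 39.6.

R* ≈ 646, C* ≈ 13.4, P* ≈ 39.6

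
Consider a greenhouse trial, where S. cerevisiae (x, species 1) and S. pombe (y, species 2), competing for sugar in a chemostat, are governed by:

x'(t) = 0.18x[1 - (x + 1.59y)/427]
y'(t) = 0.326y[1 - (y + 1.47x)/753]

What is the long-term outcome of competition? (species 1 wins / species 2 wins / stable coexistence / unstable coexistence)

species 2 excludes species 1

Compare the nullcline intercepts: K1/α12 = 427/1.59 = 269 < K2 = 753; K2/α21 = 753/1.47 = 512 > K1 = 427.
Since the inequalities point opposite ways, species 2 can invade but species 1 cannot.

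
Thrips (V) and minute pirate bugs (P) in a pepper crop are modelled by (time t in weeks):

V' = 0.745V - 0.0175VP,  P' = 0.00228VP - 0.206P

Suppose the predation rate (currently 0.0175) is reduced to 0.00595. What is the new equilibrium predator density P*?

P* ≈ 125

At the interior fixed point, setting dV/dt = 0 with V > 0 fixes P* = (prey growth rate)/(VP coefficient) — independent of the other coefficients.
With the change, P* = 0.745/0.00595 = 125; it rises from 42.6.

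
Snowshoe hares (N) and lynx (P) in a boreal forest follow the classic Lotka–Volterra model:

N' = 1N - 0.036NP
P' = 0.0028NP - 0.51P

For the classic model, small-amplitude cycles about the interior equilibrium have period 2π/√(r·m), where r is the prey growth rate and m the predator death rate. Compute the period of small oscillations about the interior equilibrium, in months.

Here r = 1 and m = 0.51, so r·m = 0.51.
ω = √0.51 = 0.714 per month, hence T = 2π/ω ≈ 8.8 months.

T ≈ 8.8 months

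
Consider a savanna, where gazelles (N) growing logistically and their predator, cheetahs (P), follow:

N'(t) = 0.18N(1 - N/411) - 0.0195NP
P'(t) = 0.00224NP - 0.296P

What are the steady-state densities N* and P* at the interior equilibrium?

N* ≈ 132, P* ≈ 6.26

From dP/dt = 0 with P > 0: 0.00224N* = 0.296, so N* = 132.
Substitute into dN/dt = 0: 0.18(1 - 132/411) = 0.0195P*.
The bracket is 0.678, giving P* = 0.122/0.0195 = 6.26.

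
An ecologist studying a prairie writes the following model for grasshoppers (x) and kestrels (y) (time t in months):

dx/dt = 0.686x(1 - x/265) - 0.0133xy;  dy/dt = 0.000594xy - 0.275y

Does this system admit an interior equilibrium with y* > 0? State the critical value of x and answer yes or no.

The predator equation gives dy/dt > 0 only when x > 0.275/0.000594 = 463.
Without the predator, x → K = 265. Since 265 < 463, the predator cannot invade.

Threshold x = 463; K < 463, so no, the predator goes extinct.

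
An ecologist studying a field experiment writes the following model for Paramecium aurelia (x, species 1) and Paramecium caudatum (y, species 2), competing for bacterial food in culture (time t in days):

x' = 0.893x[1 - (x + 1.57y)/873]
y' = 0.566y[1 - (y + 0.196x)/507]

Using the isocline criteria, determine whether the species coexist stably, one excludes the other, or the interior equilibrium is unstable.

Compare the nullcline intercepts: K1/α12 = 873/1.57 = 556 > K2 = 507; K2/α21 = 507/0.196 = 2590 > K1 = 873.
Since both inequalities hold, each species can invade when rare, so the interior equilibrium is stable.

stable coexistence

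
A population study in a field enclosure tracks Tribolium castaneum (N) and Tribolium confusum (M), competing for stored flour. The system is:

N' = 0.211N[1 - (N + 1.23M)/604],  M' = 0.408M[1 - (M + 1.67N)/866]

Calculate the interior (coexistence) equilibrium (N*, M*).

N* ≈ 438, M* ≈ 135

Setting both brackets to zero gives the nullclines N + 1.23M = 604 and 1.67N + M = 866.
Substituting M = 866 - 1.67N into the first: N(1 - 1.23·1.67) = 604 - 1.23·866.
So N* = -461/-1.05 = 438, and then M* = 866 - 1.67·438 = 135.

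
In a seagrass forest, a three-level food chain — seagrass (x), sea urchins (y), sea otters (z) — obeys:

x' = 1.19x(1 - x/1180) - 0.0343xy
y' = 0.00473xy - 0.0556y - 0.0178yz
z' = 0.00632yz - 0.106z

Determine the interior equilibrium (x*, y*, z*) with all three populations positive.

From dz/dt = 0: 0.00632y* = 0.106, so y* = 16.8.
From dx/dt = 0: 1.19(1 - x*/1180) = 0.0343·16.8, giving x* = 1180·(1 - 0.483) = 610.
From dy/dt = 0: 0.00473·610 - 0.0556 = 0.0178z*, so z* = 2.83/0.0178 = 159.

x* ≈ 610, y* ≈ 16.8, z* ≈ 159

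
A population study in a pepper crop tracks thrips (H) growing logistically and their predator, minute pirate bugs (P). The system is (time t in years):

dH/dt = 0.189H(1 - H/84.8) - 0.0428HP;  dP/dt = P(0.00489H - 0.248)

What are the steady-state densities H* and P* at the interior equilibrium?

From dP/dt = 0 with P > 0: 0.00489H* = 0.248, so H* = 50.7.
Substitute into dH/dt = 0: 0.189(1 - 50.7/84.8) = 0.0428P*.
The bracket is 0.402, giving P* = 0.076/0.0428 = 1.77.

H* ≈ 50.7, P* ≈ 1.77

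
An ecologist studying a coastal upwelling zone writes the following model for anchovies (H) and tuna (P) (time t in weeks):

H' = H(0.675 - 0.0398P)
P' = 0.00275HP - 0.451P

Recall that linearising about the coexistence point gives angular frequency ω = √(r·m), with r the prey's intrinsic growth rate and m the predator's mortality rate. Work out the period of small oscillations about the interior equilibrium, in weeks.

Here r = 0.675 and m = 0.451, so r·m = 0.304.
ω = √0.304 = 0.552 per week, hence T = 2π/ω ≈ 11.4 weeks.

T ≈ 11.4 weeks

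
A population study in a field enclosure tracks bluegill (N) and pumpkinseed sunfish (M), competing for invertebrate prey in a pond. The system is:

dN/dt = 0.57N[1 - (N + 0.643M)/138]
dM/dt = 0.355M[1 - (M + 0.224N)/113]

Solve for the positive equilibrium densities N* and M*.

Setting both brackets to zero gives the nullclines N + 0.643M = 138 and 0.224N + M = 113.
Substituting M = 113 - 0.224N into the first: N(1 - 0.643·0.224) = 138 - 0.643·113.
So N* = 65.3/0.856 = 76.3, and then M* = 113 - 0.224·76.3 = 95.9.

N* ≈ 76.3, M* ≈ 95.9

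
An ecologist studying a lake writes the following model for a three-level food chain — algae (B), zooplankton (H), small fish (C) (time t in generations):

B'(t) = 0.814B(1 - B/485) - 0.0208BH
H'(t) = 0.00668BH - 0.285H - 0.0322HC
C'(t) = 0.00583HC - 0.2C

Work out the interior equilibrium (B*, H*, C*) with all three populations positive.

B* ≈ 59.9, H* ≈ 34.3, C* ≈ 3.57

From dC/dt = 0: 0.00583H* = 0.2, so H* = 34.3.
From dB/dt = 0: 0.814(1 - B*/485) = 0.0208·34.3, giving B* = 485·(1 - 0.877) = 59.9.
From dH/dt = 0: 0.00668·59.9 - 0.285 = 0.0322C*, so C* = 0.115/0.0322 = 3.57.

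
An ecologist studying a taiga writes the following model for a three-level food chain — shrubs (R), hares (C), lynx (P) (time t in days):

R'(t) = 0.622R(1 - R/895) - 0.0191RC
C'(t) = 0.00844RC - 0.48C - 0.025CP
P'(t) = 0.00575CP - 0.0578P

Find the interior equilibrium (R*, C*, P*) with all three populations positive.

From dP/dt = 0: 0.00575C* = 0.0578, so C* = 10.1.
From dR/dt = 0: 0.622(1 - R*/895) = 0.0191·10.1, giving R* = 895·(1 - 0.309) = 619.
From dC/dt = 0: 0.00844·619 - 0.48 = 0.025P*, so P* = 4.74/0.025 = 190.

R* ≈ 619, C* ≈ 10.1, P* ≈ 190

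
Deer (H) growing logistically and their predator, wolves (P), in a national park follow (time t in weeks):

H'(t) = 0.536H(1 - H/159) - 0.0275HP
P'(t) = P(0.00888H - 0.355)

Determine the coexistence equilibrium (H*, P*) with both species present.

From dP/dt = 0 with P > 0: 0.00888H* = 0.355, so H* = 40.
Substitute into dH/dt = 0: 0.536(1 - 40/159) = 0.0275P*.
The bracket is 0.749, giving P* = 0.401/0.0275 = 14.6.

H* ≈ 40, P* ≈ 14.6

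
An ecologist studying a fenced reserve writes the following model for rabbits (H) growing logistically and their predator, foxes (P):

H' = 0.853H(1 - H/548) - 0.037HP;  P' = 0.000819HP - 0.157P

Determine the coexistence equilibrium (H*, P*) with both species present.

From dP/dt = 0 with P > 0: 0.000819H* = 0.157, so H* = 192.
Substitute into dH/dt = 0: 0.853(1 - 192/548) = 0.037P*.
The bracket is 0.65, giving P* = 0.555/0.037 = 15.

H* ≈ 192, P* ≈ 15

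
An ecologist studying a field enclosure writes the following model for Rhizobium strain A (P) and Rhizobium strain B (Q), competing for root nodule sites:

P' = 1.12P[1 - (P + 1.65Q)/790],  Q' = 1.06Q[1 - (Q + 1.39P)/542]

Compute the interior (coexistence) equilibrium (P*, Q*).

P* ≈ 80.6, Q* ≈ 430

Setting both brackets to zero gives the nullclines P + 1.65Q = 790 and 1.39P + Q = 542.
Substituting Q = 542 - 1.39P into the first: P(1 - 1.65·1.39) = 790 - 1.65·542.
So P* = -104/-1.29 = 80.6, and then Q* = 542 - 1.39·80.6 = 430.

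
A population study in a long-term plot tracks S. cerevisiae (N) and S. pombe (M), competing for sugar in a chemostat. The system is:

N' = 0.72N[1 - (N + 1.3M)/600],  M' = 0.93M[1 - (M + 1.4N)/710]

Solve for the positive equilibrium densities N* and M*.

Setting both brackets to zero gives the nullclines N + 1.3M = 600 and 1.4N + M = 710.
Substituting M = 710 - 1.4N into the first: N(1 - 1.3·1.4) = 600 - 1.3·710.
So N* = -323/-0.82 = 394, and then M* = 710 - 1.4·394 = 159.

N* ≈ 394, M* ≈ 159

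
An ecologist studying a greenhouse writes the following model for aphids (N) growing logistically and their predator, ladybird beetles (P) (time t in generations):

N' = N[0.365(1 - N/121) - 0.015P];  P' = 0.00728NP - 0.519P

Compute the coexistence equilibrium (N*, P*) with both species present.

N* ≈ 71.3, P* ≈ 10

From dP/dt = 0 with P > 0: 0.00728N* = 0.519, so N* = 71.3.
Substitute into dN/dt = 0: 0.365(1 - 71.3/121) = 0.015P*.
The bracket is 0.411, giving P* = 0.15/0.015 = 10.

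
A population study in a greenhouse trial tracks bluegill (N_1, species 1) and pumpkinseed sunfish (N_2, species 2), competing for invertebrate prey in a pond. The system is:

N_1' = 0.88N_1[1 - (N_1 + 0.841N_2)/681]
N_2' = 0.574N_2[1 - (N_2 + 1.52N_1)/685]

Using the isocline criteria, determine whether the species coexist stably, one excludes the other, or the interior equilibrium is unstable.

Compare the nullcline intercepts: K1/α12 = 681/0.841 = 810 > K2 = 685; K2/α21 = 685/1.52 = 451 < K1 = 681.
Since the inequalities point opposite ways, species 1 can invade but species 2 cannot.

species 1 excludes species 2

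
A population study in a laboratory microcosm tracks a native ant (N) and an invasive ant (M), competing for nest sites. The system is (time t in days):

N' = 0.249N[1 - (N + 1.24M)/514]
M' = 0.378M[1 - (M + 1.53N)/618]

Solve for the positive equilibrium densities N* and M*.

Setting both brackets to zero gives the nullclines N + 1.24M = 514 and 1.53N + M = 618.
Substituting M = 618 - 1.53N into the first: N(1 - 1.24·1.53) = 514 - 1.24·618.
So N* = -252/-0.897 = 281, and then M* = 618 - 1.53·281 = 188.

N* ≈ 281, M* ≈ 188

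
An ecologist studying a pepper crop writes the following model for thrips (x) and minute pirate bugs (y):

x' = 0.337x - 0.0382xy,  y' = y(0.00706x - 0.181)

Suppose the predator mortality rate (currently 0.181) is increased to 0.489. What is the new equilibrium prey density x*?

x* ≈ 69.3

At the interior fixed point, setting dy/dt = 0 with y > 0 fixes x* = (predator death rate)/(xy coefficient) — independent of the other coefficients.
With the change, x* = 0.489/0.00706 = 69.3; it rises from 25.6.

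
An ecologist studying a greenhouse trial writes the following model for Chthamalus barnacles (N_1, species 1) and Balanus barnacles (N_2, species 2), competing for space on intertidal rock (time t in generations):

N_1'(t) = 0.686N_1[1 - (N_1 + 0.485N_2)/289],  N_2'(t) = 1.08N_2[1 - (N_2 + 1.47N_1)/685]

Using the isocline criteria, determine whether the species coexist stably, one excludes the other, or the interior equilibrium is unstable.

Compare the nullcline intercepts: K1/α12 = 289/0.485 = 596 < K2 = 685; K2/α21 = 685/1.47 = 466 > K1 = 289.
Since the inequalities point opposite ways, species 2 can invade but species 1 cannot.

species 2 excludes species 1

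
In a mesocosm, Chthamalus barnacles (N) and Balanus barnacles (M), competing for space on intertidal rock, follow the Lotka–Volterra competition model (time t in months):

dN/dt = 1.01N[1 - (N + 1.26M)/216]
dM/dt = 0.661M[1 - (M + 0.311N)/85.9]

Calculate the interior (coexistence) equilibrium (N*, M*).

Setting both brackets to zero gives the nullclines N + 1.26M = 216 and 0.311N + M = 85.9.
Substituting M = 85.9 - 0.311N into the first: N(1 - 1.26·0.311) = 216 - 1.26·85.9.
So N* = 108/0.608 = 177, and then M* = 85.9 - 0.311·177 = 30.8.

N* ≈ 177, M* ≈ 30.8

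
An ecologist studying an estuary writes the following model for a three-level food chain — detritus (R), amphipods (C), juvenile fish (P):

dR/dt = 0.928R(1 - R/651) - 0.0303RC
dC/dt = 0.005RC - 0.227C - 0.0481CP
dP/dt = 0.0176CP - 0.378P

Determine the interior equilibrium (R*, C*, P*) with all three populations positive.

From dP/dt = 0: 0.0176C* = 0.378, so C* = 21.5.
From dR/dt = 0: 0.928(1 - R*/651) = 0.0303·21.5, giving R* = 651·(1 - 0.701) = 194.
From dC/dt = 0: 0.005·194 - 0.227 = 0.0481P*, so P* = 0.745/0.0481 = 15.5.

R* ≈ 194, C* ≈ 21.5, P* ≈ 15.5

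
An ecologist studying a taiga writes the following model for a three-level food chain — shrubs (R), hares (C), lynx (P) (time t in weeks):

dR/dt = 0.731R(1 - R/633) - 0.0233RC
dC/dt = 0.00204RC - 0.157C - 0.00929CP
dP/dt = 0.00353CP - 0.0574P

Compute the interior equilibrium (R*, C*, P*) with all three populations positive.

From dP/dt = 0: 0.00353C* = 0.0574, so C* = 16.3.
From dR/dt = 0: 0.731(1 - R*/633) = 0.0233·16.3, giving R* = 633·(1 - 0.518) = 305.
From dC/dt = 0: 0.00204·305 - 0.157 = 0.00929P*, so P* = 0.465/0.00929 = 50.1.

R* ≈ 305, C* ≈ 16.3, P* ≈ 50.1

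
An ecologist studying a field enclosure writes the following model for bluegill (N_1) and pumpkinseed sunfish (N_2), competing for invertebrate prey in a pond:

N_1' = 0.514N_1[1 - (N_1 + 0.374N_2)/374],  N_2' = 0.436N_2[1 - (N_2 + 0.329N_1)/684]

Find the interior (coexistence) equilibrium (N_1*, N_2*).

N_1* ≈ 135, N_2* ≈ 640

Setting both brackets to zero gives the nullclines N_1 + 0.374N_2 = 374 and 0.329N_1 + N_2 = 684.
Substituting N_2 = 684 - 0.329N_1 into the first: N_1(1 - 0.374·0.329) = 374 - 0.374·684.
So N_1* = 118/0.877 = 135, and then N_2* = 684 - 0.329·135 = 640.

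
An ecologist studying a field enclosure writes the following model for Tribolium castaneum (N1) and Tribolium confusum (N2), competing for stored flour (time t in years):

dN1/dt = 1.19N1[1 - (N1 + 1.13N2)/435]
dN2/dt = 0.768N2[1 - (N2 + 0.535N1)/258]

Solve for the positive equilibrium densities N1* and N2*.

Setting both brackets to zero gives the nullclines N1 + 1.13N2 = 435 and 0.535N1 + N2 = 258.
Substituting N2 = 258 - 0.535N1 into the first: N1(1 - 1.13·0.535) = 435 - 1.13·258.
So N1* = 143/0.395 = 363, and then N2* = 258 - 0.535·363 = 63.9.

N1* ≈ 363, N2* ≈ 63.9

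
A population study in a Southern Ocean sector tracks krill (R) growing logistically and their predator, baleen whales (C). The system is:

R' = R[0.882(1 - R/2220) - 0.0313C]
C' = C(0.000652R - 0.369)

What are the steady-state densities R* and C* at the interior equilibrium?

R* ≈ 566, C* ≈ 21

From dC/dt = 0 with C > 0: 0.000652R* = 0.369, so R* = 566.
Substitute into dR/dt = 0: 0.882(1 - 566/2220) = 0.0313C*.
The bracket is 0.745, giving C* = 0.657/0.0313 = 21.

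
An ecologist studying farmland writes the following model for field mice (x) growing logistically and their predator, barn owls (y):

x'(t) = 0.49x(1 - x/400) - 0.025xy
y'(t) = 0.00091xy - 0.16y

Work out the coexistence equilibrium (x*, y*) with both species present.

x* ≈ 176, y* ≈ 11

From dy/dt = 0 with y > 0: 0.00091x* = 0.16, so x* = 176.
Substitute into dx/dt = 0: 0.49(1 - 176/400) = 0.025y*.
The bracket is 0.56, giving y* = 0.275/0.025 = 11.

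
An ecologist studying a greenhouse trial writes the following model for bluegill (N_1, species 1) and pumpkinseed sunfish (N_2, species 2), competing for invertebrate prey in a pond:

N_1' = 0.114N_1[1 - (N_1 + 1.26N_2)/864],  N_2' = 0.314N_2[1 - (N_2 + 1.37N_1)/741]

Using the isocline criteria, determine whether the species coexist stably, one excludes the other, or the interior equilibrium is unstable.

unstable coexistence (outcome depends on initial conditions)

Compare the nullcline intercepts: K1/α12 = 864/1.26 = 686 < K2 = 741; K2/α21 = 741/1.37 = 541 < K1 = 864.
Since both are reversed, neither can invade when rare; the interior point is a saddle.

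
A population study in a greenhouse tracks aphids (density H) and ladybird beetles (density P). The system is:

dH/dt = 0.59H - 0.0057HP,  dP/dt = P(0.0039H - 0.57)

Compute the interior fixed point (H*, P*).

H* ≈ 146, P* ≈ 104

Set dP/dt = 0 with P > 0: 0.0039H - 0.57 = 0, so H* = 0.57/0.0039 = 146.
Set dH/dt = 0 with H > 0: 0.59 - 0.0057P = 0, so P* = 0.59/0.0057 = 104.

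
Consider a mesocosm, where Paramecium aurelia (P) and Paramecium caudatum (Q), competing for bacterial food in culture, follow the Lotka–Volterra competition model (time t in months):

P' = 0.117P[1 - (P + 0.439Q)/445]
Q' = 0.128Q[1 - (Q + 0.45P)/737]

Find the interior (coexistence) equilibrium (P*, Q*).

P* ≈ 151, Q* ≈ 669

Setting both brackets to zero gives the nullclines P + 0.439Q = 445 and 0.45P + Q = 737.
Substituting Q = 737 - 0.45P into the first: P(1 - 0.439·0.45) = 445 - 0.439·737.
So P* = 121/0.802 = 151, and then Q* = 737 - 0.45·151 = 669.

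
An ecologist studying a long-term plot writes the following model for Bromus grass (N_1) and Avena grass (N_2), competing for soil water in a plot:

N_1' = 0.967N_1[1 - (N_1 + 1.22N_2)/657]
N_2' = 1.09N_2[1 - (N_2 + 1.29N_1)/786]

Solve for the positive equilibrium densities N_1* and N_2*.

Setting both brackets to zero gives the nullclines N_1 + 1.22N_2 = 657 and 1.29N_1 + N_2 = 786.
Substituting N_2 = 786 - 1.29N_1 into the first: N_1(1 - 1.22·1.29) = 657 - 1.22·786.
So N_1* = -302/-0.574 = 526, and then N_2* = 786 - 1.29·526 = 107.

N_1* ≈ 526, N_2* ≈ 107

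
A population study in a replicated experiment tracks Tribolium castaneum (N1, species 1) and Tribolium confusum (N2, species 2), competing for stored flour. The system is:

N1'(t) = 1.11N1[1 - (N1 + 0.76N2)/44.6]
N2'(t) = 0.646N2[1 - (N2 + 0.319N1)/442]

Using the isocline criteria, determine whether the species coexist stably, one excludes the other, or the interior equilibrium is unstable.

Compare the nullcline intercepts: K1/α12 = 44.6/0.76 = 58.7 < K2 = 442; K2/α21 = 442/0.319 = 1390 > K1 = 44.6.
Since the inequalities point opposite ways, species 2 can invade but species 1 cannot.

species 2 excludes species 1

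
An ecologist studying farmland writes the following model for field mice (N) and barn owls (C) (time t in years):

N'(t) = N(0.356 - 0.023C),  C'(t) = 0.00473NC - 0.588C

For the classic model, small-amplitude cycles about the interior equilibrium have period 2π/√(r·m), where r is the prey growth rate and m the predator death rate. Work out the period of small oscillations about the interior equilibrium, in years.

Here r = 0.356 and m = 0.588, so r·m = 0.209.
ω = √0.209 = 0.458 per year, hence T = 2π/ω ≈ 13.7 years.

T ≈ 13.7 years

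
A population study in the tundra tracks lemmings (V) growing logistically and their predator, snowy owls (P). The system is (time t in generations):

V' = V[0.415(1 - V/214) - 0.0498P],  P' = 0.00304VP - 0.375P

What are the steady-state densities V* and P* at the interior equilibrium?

From dP/dt = 0 with P > 0: 0.00304V* = 0.375, so V* = 123.
Substitute into dV/dt = 0: 0.415(1 - 123/214) = 0.0498P*.
The bracket is 0.424, giving P* = 0.176/0.0498 = 3.53.

V* ≈ 123, P* ≈ 3.53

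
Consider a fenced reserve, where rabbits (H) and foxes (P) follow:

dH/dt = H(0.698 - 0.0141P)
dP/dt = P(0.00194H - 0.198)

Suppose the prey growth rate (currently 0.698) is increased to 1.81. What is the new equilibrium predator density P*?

At the interior fixed point, setting dH/dt = 0 with H > 0 fixes P* = (prey growth rate)/(HP coefficient) — independent of the other coefficients.
With the change, P* = 1.81/0.0141 = 128; it rises from 49.5.

P* ≈ 128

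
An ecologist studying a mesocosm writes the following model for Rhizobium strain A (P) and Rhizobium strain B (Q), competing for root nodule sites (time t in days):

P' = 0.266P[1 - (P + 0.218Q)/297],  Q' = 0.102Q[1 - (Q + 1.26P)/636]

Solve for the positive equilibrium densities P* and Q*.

P* ≈ 218, Q* ≈ 361

Setting both brackets to zero gives the nullclines P + 0.218Q = 297 and 1.26P + Q = 636.
Substituting Q = 636 - 1.26P into the first: P(1 - 0.218·1.26) = 297 - 0.218·636.
So P* = 158/0.725 = 218, and then Q* = 636 - 1.26·218 = 361.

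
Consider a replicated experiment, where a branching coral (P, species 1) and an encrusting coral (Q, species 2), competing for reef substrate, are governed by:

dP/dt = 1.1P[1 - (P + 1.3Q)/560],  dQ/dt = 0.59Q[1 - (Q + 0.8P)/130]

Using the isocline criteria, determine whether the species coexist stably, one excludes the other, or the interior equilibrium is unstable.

Compare the nullcline intercepts: K1/α12 = 560/1.3 = 431 > K2 = 130; K2/α21 = 130/0.8 = 162 < K1 = 560.
Since the inequalities point opposite ways, species 1 can invade but species 2 cannot.

species 1 excludes species 2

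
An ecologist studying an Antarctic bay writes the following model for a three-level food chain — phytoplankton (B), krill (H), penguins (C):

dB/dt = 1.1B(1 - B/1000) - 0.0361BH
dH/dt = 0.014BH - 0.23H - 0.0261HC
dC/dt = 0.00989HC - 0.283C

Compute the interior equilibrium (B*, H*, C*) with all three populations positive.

From dC/dt = 0: 0.00989H* = 0.283, so H* = 28.6.
From dB/dt = 0: 1.1(1 - B*/1000) = 0.0361·28.6, giving B* = 1000·(1 - 0.939) = 60.9.
From dH/dt = 0: 0.014·60.9 - 0.23 = 0.0261C*, so C* = 0.623/0.0261 = 23.9.

B* ≈ 60.9, H* ≈ 28.6, C* ≈ 23.9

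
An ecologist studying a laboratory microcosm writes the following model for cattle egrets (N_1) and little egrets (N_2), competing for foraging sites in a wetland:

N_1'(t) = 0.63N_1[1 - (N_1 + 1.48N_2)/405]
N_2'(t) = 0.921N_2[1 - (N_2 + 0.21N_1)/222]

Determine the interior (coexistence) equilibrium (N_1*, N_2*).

N_1* ≈ 111, N_2* ≈ 199

Setting both brackets to zero gives the nullclines N_1 + 1.48N_2 = 405 and 0.21N_1 + N_2 = 222.
Substituting N_2 = 222 - 0.21N_1 into the first: N_1(1 - 1.48·0.21) = 405 - 1.48·222.
So N_1* = 76.4/0.689 = 111, and then N_2* = 222 - 0.21·111 = 199.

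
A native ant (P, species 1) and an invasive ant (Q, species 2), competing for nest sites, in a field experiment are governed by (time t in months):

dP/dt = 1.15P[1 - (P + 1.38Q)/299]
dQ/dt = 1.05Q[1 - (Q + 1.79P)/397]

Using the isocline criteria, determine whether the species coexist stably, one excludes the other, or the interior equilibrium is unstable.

Compare the nullcline intercepts: K1/α12 = 299/1.38 = 217 < K2 = 397; K2/α21 = 397/1.79 = 222 < K1 = 299.
Since both are reversed, neither can invade when rare; the interior point is a saddle.

unstable coexistence (outcome depends on initial conditions)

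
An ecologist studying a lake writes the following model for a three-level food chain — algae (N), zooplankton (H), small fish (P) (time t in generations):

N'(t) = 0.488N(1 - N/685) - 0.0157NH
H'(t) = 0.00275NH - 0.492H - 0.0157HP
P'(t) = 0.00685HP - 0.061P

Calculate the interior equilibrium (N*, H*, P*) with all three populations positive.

N* ≈ 489, H* ≈ 8.91, P* ≈ 54.3

From dP/dt = 0: 0.00685H* = 0.061, so H* = 8.91.
From dN/dt = 0: 0.488(1 - N*/685) = 0.0157·8.91, giving N* = 685·(1 - 0.286) = 489.
From dH/dt = 0: 0.00275·489 - 0.492 = 0.0157P*, so P* = 0.852/0.0157 = 54.3.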